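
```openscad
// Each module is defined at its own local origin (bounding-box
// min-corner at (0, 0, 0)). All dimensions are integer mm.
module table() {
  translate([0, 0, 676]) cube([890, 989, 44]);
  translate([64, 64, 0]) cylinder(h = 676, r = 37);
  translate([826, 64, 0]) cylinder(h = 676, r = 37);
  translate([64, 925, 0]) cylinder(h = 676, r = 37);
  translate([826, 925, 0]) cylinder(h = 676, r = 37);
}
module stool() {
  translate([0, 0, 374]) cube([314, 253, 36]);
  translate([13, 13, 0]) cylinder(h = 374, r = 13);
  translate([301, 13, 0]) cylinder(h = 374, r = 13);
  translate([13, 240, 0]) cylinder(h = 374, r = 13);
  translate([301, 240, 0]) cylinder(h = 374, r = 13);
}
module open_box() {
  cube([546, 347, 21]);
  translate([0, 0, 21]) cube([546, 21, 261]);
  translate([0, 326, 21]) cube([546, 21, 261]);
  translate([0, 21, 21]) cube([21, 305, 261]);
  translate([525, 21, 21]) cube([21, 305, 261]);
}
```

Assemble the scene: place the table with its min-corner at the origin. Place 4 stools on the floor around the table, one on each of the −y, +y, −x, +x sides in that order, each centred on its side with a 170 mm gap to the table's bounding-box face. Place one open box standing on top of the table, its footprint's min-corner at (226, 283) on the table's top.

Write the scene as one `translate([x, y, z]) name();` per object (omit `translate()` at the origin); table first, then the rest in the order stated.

table();
translate([288, -423, 0]) stool();
translate([288, 1159, 0]) stool();
translate([-484, 368, 0]) stool();
translate([1060, 368, 0]) stool();
translate([226, 283, 720]) open_box();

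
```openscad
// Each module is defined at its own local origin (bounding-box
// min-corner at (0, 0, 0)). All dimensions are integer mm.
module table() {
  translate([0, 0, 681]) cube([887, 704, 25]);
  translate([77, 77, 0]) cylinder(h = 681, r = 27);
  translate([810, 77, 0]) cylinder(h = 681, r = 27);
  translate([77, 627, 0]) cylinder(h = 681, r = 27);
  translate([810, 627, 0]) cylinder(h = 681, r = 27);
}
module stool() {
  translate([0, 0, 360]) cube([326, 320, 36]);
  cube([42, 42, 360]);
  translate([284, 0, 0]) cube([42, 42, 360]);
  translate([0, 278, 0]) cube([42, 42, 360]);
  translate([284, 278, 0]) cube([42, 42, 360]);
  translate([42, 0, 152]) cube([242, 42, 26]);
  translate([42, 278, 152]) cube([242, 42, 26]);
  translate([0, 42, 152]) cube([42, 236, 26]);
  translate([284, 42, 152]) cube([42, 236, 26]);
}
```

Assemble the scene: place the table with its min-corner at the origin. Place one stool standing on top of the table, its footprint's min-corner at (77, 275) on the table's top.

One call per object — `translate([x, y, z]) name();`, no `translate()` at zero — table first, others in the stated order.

table();
translate([77, 275, 706]) stool();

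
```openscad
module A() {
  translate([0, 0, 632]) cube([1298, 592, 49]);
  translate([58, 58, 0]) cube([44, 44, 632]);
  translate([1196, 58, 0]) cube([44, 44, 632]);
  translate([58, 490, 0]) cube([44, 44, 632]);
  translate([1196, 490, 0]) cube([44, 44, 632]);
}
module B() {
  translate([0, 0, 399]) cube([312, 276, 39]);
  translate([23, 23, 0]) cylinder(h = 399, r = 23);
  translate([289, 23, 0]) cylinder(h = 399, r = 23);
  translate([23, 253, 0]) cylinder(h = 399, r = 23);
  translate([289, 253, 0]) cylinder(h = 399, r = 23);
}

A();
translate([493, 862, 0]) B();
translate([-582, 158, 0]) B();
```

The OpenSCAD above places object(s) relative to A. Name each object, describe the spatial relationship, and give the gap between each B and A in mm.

Each stool's nearest face is 270 mm from the table's bounding box.

A is a table. B is a stool. Two stools sit around the table at the +y, −x sides. The gap between each stool and the table is 270 mm.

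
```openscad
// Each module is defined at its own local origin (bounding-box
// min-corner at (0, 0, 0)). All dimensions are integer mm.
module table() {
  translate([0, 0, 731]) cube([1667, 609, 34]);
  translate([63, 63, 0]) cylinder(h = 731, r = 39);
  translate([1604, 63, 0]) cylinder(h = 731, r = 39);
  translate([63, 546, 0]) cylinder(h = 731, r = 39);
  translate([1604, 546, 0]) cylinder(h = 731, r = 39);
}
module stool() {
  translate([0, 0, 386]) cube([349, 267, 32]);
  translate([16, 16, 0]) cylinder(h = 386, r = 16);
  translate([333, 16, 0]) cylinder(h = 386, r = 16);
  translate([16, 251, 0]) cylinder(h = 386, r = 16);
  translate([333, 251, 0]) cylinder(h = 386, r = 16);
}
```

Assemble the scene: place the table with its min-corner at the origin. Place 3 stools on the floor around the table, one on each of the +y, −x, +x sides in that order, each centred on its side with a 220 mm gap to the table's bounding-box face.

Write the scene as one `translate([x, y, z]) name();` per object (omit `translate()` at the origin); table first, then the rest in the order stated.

table();
translate([659, 829, 0]) stool();
translate([-569, 171, 0]) stool();
translate([1887, 171, 0]) stool();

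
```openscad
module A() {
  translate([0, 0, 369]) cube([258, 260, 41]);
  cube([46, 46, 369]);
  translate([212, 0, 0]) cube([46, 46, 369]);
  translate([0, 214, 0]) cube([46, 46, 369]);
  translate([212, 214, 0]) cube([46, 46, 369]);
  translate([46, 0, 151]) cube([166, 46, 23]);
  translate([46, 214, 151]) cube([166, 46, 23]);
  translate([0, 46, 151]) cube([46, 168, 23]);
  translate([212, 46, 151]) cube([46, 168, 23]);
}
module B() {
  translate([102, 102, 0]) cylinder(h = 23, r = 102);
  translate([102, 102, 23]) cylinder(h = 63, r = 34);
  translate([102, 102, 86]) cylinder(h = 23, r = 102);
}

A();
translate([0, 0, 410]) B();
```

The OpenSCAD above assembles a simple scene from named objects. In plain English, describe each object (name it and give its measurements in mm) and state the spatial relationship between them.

A is a four-legged stool. The seat is 258×260 mm, 41 mm thick, top at z = 410 mm. It stands on four square legs, each 46×46 mm in cross-section, from z = 0 to the seat underside, each flush with a corner of the seat. Four stretchers, 46 mm wide and 23 mm tall, connect adjacent legs with their undersides at z = 151 mm, each running between the inner faces of the legs it joins and aligned with the legs' outer faces on the other axis.

B is a spool: two coaxial disc flanges of radius 102 mm and thickness 23 mm, joined by a core cylinder of radius 34 mm and height 63 mm. The lower flange rests on z = 0 and the three cylinders share a vertical axis.

The spool is on top of the stool.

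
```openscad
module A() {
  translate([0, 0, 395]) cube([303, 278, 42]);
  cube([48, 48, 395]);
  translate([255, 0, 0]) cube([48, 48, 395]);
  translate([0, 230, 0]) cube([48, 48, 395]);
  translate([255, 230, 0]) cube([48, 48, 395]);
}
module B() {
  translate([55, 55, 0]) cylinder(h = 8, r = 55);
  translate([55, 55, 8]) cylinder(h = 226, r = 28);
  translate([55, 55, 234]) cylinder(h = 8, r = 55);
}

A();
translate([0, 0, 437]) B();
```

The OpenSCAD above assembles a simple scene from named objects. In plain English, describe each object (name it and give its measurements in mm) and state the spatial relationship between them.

A is a four-legged stool. The seat is 303×278 mm, 42 mm thick, top at z = 437 mm. It stands on four square legs, each 48×48 mm in cross-section, from z = 0 to the seat underside, each flush with a corner of the seat.

B is a spool: two coaxial disc flanges of radius 55 mm and thickness 8 mm, joined by a core cylinder of radius 28 mm and height 226 mm. The lower flange rests on z = 0 and the three cylinders share a vertical axis.

The spool is on top of the stool.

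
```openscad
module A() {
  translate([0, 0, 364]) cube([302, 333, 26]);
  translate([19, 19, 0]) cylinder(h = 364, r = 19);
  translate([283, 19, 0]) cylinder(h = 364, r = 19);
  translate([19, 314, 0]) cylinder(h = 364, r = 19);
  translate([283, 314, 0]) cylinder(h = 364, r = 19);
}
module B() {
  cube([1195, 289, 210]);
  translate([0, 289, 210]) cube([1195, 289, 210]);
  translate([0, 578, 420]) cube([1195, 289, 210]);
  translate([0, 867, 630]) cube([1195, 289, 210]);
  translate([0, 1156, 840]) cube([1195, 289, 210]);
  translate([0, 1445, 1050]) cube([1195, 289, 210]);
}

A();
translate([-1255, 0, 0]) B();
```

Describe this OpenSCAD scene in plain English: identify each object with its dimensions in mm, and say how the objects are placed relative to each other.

A is a four-legged stool. The seat is a 302×333×26 mm slab whose top surface is at z = 390 mm; four round legs, each 38 mm in diameter, run from the floor (z = 0) to the underside of the seat, each leg's axis is inset half a diameter from the nearest pair of seat edges (so the leg's bounding box is flush with the corner).

B is a run of 6 identical solid stair steps. Each tread is 1195×289 mm and each step block is 210 mm high. Step 1 rests on the floor; step k is offset from step 1 by (k−1)×289 mm in y and (k−1)×210 mm in z.

The staircase is on the floor beside the stool on its −x side.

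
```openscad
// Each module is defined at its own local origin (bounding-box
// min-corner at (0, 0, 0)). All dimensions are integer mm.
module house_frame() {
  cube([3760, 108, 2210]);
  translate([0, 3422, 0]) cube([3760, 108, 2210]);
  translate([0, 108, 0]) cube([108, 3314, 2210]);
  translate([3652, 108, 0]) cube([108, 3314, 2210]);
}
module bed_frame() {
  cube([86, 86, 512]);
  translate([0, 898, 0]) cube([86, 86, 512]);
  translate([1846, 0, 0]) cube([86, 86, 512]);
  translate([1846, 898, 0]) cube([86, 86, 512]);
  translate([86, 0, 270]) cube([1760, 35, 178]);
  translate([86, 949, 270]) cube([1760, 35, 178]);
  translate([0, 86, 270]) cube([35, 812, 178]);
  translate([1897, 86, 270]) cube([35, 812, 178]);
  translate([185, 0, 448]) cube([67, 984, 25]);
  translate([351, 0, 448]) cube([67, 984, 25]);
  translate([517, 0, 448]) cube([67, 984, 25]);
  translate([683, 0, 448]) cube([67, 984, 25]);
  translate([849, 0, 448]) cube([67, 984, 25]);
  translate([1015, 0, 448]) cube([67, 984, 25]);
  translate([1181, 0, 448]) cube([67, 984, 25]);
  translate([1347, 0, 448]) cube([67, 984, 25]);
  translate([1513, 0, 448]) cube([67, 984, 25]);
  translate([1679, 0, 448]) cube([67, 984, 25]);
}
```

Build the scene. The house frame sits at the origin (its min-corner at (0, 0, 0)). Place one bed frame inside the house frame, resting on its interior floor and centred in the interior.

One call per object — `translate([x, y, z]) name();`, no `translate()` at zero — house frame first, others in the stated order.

house_frame();
translate([914, 1273, 0]) bed_frame();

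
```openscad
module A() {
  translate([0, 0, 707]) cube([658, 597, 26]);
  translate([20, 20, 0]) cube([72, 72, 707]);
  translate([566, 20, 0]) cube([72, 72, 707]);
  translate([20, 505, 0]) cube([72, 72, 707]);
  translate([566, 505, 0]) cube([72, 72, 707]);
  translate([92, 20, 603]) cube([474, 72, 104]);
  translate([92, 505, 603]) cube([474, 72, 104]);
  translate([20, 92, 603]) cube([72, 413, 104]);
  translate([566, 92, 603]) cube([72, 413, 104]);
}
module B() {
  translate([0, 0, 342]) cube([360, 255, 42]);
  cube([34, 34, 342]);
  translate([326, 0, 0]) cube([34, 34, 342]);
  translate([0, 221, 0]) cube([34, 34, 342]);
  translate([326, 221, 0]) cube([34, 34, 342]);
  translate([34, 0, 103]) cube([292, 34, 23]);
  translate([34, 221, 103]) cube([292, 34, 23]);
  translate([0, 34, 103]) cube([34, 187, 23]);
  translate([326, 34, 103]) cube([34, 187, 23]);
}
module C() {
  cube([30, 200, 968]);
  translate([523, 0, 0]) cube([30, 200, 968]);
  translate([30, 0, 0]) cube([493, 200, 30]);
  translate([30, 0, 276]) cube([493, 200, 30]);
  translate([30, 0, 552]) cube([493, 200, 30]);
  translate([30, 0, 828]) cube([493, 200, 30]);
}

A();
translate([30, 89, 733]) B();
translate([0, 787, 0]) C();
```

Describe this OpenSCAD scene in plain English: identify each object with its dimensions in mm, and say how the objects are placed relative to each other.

A is a rectangular dining table. The top is 658×597×26 mm with its upper surface at z = 733 mm. It stands on four 72×72 mm square legs, each inset 20 mm from the nearest pair of top edges, running from the floor to the underside of the top. Four apron rails, 72 mm thick and 104 mm tall, run between adjacent legs with their top edges flush with the underside of the top and their outer faces flush with the legs' outer faces.

B is a simple wooden stool: a rectangular seat 360 mm (x) by 255 mm (y), 42 mm thick, top face at z = 384 mm, on four square legs, each 34×34 mm in cross-section. The legs rest on z = 0, each flush with a corner of the seat. Four stretchers, 34 mm wide and 23 mm tall, connect adjacent legs with their undersides at z = 103 mm, each running between the inner faces of the legs it joins and aligned with the legs' outer faces on the other axis.

C is a bookshelf 553 mm wide overall, 200 mm deep and 968 mm tall. The two sides are 30 mm thick vertical panels. 4 horizontal shelves of 30 mm thickness span between the inner faces of the sides; the lowest shelf sits on the floor and shelves are stacked with a clear vertical gap of 246 mm between each pair.

The stool is on top of the table. The bookshelf is on the floor beside the table on its +y side.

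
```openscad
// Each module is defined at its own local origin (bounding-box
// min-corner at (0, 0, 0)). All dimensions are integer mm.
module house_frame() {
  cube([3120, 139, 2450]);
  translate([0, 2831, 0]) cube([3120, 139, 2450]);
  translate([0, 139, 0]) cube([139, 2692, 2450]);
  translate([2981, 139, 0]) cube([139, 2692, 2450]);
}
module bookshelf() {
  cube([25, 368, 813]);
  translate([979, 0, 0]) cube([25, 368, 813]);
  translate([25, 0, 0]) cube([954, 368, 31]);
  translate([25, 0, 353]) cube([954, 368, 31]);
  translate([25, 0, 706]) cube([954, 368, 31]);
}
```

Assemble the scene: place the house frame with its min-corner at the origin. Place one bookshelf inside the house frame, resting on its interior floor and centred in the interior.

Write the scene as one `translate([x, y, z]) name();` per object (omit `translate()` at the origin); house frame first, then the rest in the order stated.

house_frame();
translate([1058, 1301, 0]) bookshelf();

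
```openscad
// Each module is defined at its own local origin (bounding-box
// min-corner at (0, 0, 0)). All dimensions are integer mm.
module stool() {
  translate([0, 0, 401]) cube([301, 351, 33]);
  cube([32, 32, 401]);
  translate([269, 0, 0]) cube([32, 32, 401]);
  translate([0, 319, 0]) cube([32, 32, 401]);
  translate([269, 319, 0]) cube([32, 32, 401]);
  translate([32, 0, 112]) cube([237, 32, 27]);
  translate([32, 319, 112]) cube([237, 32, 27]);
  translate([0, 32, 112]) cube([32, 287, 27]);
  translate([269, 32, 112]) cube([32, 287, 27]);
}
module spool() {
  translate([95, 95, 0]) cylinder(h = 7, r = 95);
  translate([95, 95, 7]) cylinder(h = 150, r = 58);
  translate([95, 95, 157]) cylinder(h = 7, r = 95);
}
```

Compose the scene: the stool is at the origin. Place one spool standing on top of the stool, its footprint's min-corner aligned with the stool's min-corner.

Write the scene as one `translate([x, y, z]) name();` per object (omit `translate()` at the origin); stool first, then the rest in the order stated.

stool();
translate([0, 0, 434]) spool();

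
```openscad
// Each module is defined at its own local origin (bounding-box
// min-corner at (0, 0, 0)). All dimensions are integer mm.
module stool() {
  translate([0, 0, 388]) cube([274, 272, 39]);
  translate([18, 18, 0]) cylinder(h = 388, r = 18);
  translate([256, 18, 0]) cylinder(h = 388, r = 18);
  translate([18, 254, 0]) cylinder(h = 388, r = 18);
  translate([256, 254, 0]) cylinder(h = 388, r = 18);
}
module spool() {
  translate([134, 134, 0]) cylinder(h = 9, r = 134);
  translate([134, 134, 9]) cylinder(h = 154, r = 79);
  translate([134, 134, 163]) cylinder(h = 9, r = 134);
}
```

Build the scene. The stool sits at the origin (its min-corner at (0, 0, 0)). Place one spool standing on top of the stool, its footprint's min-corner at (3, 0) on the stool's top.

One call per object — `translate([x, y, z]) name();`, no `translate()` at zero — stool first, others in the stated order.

stool();
translate([3, 0, 427]) spool();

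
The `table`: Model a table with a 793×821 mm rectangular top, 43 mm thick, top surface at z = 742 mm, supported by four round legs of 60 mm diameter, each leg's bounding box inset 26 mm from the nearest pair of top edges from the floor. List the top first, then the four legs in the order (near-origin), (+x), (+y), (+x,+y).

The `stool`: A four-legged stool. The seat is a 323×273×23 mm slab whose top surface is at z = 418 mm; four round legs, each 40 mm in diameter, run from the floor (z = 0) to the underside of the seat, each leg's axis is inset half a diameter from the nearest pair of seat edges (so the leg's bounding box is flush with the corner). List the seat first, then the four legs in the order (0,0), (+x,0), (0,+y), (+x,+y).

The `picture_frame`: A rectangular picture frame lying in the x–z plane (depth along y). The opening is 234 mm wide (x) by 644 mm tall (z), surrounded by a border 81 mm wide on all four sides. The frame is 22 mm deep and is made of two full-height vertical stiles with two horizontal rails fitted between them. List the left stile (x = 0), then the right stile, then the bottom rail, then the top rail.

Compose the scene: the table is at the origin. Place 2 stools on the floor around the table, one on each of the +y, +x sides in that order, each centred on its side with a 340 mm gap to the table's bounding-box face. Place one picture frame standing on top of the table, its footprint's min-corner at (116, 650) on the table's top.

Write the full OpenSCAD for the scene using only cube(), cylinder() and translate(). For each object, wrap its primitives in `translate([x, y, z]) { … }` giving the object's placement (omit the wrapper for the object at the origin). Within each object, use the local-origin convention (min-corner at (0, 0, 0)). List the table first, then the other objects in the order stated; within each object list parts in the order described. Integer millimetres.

translate([0, 0, 699]) cube([793, 821, 43]);
translate([56, 56, 0]) cylinder(h = 699, r = 30);
translate([737, 56, 0]) cylinder(h = 699, r = 30);
translate([56, 765, 0]) cylinder(h = 699, r = 30);
translate([737, 765, 0]) cylinder(h = 699, r = 30);
translate([235, 1161, 0]) {
  translate([0, 0, 395]) cube([323, 273, 23]);
  translate([20, 20, 0]) cylinder(h = 395, r = 20);
  translate([303, 20, 0]) cylinder(h = 395, r = 20);
  translate([20, 253, 0]) cylinder(h = 395, r = 20);
  translate([303, 253, 0]) cylinder(h = 395, r = 20);
}
translate([1133, 274, 0]) {
  translate([0, 0, 395]) cube([323, 273, 23]);
  translate([20, 20, 0]) cylinder(h = 395, r = 20);
  translate([303, 20, 0]) cylinder(h = 395, r = 20);
  translate([20, 253, 0]) cylinder(h = 395, r = 20);
  translate([303, 253, 0]) cylinder(h = 395, r = 20);
}
translate([116, 650, 742]) {
  cube([81, 22, 806]);
  translate([315, 0, 0]) cube([81, 22, 806]);
  translate([81, 0, 0]) cube([234, 22, 81]);
  translate([81, 0, 725]) cube([234, 22, 81]);
}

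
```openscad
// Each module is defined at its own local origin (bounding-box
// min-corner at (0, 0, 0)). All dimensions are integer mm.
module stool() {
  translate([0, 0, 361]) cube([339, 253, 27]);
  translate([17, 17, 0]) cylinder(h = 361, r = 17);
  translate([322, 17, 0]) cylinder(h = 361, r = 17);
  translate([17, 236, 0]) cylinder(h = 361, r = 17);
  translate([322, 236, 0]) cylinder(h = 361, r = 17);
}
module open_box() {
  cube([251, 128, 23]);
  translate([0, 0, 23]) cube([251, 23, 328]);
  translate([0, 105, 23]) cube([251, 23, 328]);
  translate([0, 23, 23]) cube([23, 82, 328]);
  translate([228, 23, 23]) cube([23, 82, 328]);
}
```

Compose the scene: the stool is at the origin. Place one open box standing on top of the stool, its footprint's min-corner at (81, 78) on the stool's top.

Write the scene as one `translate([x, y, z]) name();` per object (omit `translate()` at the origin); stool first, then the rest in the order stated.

stool();
translate([81, 78, 388]) open_box();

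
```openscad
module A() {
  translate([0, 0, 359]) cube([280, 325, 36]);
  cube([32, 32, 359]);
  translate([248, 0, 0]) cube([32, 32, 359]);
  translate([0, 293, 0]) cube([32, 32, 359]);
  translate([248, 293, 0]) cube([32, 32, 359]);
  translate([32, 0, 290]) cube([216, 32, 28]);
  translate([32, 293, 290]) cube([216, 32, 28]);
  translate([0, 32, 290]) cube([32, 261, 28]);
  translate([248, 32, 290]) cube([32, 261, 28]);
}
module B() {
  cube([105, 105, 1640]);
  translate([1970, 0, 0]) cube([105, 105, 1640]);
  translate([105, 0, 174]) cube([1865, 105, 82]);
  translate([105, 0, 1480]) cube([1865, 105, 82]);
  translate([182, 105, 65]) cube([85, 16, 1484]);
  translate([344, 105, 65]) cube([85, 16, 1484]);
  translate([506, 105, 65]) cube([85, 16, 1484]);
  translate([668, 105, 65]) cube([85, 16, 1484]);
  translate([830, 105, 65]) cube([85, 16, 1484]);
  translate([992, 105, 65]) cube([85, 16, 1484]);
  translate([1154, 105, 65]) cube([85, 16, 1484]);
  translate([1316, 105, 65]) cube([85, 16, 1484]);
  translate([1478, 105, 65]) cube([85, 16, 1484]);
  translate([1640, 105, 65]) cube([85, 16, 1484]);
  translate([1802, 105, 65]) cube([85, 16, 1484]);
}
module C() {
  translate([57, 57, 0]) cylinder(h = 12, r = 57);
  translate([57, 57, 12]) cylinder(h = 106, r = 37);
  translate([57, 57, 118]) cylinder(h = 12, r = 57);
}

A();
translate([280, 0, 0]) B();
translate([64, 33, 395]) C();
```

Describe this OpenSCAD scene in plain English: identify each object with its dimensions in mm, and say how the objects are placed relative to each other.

A is a four-legged stool. The seat is 280×325 mm, 36 mm thick, top at z = 395 mm. It stands on four square legs, each 32×32 mm in cross-section, from z = 0 to the seat underside, each flush with a corner of the seat. Four stretchers, 32 mm wide and 28 mm tall, connect adjacent legs with their undersides at z = 290 mm, each running between the inner faces of the legs it joins and aligned with the legs' outer faces on the other axis.

B is a fence section. Two 105×105 mm posts, 1640 mm tall, stand on the floor with a clear span of 1865 mm between their inner faces. Two horizontal rails of 105×82 mm section span the gap between the posts with their undersides at z = 174 mm and z = 1480 mm, flush with the posts' −y face. 11 pickets, each 85 mm wide, 16 mm thick and 1484 mm tall, are fixed to the +y face of the rails with their bottoms at z = 65 mm, evenly spaced across the span with equal gaps (rounded down to the nearest mm) at the −x end and between each pair — any rounding remainder accumulates at the +x end.

C is a spool: two coaxial disc flanges of radius 57 mm and thickness 12 mm, joined by a core cylinder of radius 37 mm and height 106 mm. The lower flange rests on z = 0 and the three cylinders share a vertical axis.

The fence section is against the stool's +x side, with their −y faces flush. The spool is on top of the stool.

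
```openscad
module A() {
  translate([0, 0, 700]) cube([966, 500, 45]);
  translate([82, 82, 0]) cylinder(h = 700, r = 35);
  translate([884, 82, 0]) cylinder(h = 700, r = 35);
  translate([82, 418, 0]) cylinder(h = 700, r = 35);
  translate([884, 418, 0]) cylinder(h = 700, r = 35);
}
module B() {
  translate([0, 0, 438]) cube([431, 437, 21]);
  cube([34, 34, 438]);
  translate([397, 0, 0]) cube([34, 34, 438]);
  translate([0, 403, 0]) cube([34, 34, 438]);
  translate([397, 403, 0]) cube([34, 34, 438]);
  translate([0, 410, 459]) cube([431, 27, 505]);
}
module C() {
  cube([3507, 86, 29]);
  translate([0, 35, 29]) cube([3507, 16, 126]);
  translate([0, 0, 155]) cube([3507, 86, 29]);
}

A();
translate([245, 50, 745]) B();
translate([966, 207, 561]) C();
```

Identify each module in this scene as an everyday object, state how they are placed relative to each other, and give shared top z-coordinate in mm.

Both tops at z = 745 mm.

A is a table. B is a chair. C is an I-beam. The chair is on top of the table. The I-beam is beside the table with their tops flush at z = 745. The shared top z-coordinate is 745 mm.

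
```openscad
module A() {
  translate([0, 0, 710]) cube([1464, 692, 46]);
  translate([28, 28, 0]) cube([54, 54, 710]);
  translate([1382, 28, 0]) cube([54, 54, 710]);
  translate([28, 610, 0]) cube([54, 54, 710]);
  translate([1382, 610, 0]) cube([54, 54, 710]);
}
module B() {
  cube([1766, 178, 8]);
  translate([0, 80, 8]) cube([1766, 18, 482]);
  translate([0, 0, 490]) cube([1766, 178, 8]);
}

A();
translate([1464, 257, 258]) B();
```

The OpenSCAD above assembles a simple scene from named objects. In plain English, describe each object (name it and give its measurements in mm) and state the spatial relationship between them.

A is a table with a 1464×692 mm rectangular top, 46 mm thick, top surface at z = 756 mm, supported by four 54×54 mm square legs, each inset 28 mm from the nearest pair of top edges, running from the floor.

B is an I-beam lying along x, 1766 mm long. Overall section height 498 mm. Two flanges 178 mm wide (y) and 8 mm thick, one on the floor and one at the top; a web 18 mm thick runs between them, centred on the flange width.

The I-beam is beside the table with their tops flush at z = 756.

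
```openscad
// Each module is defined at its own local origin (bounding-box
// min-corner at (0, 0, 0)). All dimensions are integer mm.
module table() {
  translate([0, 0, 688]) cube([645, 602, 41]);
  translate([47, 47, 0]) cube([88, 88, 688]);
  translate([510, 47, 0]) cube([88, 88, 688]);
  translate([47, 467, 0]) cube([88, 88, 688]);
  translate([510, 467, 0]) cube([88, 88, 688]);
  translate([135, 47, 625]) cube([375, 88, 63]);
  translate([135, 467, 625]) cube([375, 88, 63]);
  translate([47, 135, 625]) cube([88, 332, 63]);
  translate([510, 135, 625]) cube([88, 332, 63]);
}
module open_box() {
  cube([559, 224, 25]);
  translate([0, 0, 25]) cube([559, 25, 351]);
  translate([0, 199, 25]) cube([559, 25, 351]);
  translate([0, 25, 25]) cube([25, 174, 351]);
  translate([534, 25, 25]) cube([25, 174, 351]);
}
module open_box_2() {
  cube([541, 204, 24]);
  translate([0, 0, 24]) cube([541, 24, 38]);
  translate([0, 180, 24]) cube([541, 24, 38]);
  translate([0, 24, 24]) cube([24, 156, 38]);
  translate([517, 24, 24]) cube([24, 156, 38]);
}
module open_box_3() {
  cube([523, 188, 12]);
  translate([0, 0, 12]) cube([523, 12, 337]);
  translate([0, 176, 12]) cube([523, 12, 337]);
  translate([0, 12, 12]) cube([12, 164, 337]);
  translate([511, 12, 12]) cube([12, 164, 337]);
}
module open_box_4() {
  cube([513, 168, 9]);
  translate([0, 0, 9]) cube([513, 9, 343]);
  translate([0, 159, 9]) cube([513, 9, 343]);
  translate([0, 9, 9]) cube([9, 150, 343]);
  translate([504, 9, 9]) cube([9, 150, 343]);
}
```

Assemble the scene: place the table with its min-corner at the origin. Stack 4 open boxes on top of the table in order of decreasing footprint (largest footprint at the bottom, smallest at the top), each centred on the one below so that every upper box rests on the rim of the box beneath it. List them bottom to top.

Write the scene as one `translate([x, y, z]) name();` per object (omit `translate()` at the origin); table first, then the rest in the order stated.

table();
translate([43, 189, 729]) open_box();
translate([52, 199, 1105]) open_box_2();
translate([61, 207, 1167]) open_box_3();
translate([66, 217, 1516]) open_box_4();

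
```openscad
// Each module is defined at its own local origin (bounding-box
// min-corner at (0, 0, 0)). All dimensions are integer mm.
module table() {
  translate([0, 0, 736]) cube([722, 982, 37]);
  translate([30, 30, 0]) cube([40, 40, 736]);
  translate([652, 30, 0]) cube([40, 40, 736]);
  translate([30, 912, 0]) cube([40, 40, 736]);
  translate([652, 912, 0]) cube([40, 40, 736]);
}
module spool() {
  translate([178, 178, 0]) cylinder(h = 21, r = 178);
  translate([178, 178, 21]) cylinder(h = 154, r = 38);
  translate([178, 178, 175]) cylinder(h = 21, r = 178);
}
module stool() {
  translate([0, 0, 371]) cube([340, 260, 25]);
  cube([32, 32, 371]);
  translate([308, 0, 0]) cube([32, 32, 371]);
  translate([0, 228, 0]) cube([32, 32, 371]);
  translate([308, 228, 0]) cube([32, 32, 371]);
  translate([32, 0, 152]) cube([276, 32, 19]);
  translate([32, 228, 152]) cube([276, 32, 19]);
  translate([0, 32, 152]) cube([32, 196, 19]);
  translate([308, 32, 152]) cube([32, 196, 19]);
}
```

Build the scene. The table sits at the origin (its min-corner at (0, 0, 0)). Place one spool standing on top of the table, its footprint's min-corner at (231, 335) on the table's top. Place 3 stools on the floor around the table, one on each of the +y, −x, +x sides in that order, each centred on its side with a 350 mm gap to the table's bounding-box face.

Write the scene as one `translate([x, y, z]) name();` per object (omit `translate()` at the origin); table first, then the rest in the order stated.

table();
translate([231, 335, 773]) spool();
translate([191, 1332, 0]) stool();
translate([-690, 361, 0]) stool();
translate([1072, 361, 0]) stool();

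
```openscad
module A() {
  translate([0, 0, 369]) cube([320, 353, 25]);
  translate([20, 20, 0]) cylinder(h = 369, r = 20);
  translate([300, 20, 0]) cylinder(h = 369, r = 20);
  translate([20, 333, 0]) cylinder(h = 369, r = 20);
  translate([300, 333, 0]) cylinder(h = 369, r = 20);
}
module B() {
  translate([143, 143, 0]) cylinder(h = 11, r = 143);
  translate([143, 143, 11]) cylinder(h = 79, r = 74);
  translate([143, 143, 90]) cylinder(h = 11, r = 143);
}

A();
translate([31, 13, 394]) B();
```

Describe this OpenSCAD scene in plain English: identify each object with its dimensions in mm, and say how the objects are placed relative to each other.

A is a four-legged stool. The seat is 320×353 mm, 25 mm thick, top at z = 394 mm. It stands on four round legs, each 40 mm in diameter, from z = 0 to the seat underside, each leg's axis is inset half a diameter from the nearest pair of seat edges (so the leg's bounding box is flush with the corner).

B is a spool: two coaxial disc flanges of radius 143 mm and thickness 11 mm, joined by a core cylinder of radius 74 mm and height 79 mm. The lower flange rests on z = 0 and the three cylinders share a vertical axis.

The spool is on top of the stool.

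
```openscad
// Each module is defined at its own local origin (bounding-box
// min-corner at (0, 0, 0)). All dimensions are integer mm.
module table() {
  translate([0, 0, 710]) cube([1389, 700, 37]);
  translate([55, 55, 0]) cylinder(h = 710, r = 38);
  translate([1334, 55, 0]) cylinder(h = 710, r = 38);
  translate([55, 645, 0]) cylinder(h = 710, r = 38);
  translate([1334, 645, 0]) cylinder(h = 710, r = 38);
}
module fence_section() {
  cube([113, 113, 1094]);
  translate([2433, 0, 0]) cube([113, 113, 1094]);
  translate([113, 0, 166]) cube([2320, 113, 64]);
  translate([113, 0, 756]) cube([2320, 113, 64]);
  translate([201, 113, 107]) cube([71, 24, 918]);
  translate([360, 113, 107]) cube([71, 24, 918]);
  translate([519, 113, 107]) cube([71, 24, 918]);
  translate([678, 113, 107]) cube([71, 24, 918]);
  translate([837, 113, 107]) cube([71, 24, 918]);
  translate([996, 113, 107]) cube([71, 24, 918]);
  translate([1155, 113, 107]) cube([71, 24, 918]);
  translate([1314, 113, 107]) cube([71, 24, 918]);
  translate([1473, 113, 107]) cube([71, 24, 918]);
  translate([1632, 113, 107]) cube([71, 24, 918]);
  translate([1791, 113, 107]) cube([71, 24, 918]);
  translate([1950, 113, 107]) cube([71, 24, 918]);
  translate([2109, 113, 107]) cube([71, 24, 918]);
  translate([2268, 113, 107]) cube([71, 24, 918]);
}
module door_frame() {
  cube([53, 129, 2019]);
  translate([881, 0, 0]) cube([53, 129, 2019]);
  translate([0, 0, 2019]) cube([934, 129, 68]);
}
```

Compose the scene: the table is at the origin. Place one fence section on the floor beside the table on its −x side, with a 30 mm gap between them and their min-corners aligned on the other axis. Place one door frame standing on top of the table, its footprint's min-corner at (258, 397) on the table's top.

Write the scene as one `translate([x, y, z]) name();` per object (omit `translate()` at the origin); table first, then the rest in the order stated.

table();
translate([-2576, 0, 0]) fence_section();
translate([258, 397, 747]) door_frame();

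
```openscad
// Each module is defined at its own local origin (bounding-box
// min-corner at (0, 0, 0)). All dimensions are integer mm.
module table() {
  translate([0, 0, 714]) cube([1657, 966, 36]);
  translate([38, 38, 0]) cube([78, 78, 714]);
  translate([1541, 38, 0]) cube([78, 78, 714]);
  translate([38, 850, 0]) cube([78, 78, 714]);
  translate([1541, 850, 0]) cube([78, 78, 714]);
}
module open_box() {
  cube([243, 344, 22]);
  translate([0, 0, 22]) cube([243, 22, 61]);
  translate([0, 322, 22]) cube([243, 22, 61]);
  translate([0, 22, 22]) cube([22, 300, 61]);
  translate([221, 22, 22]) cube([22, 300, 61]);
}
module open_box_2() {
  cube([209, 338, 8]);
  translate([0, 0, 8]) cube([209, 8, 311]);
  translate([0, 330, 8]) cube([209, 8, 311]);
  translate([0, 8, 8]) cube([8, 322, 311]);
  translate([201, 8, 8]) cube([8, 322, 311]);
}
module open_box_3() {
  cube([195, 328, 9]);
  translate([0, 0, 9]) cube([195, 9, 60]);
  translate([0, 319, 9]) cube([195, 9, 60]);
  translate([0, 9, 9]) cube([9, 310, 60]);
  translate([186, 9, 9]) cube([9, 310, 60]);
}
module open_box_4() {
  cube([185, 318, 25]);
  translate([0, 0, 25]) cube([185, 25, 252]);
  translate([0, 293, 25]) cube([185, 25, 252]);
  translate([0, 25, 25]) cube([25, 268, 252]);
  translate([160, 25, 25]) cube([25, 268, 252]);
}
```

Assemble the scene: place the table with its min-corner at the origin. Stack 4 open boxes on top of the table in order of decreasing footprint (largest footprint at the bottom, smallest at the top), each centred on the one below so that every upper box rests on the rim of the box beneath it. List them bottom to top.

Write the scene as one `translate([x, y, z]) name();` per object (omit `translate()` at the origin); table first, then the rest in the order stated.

table();
translate([707, 311, 750]) open_box();
translate([724, 314, 833]) open_box_2();
translate([731, 319, 1152]) open_box_3();
translate([736, 324, 1221]) open_box_4();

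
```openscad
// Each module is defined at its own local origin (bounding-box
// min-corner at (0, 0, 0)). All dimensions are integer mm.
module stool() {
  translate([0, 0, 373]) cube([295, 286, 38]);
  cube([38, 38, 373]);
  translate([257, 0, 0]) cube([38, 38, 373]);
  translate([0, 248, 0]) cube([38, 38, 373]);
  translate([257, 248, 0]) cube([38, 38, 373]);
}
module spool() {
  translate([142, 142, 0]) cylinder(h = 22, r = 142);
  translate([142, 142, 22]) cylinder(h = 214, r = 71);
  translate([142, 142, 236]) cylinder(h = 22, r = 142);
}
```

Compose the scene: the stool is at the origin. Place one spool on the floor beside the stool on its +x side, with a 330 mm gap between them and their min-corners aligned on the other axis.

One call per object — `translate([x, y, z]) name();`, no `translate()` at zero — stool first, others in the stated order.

stool();
translate([625, 0, 0]) spool();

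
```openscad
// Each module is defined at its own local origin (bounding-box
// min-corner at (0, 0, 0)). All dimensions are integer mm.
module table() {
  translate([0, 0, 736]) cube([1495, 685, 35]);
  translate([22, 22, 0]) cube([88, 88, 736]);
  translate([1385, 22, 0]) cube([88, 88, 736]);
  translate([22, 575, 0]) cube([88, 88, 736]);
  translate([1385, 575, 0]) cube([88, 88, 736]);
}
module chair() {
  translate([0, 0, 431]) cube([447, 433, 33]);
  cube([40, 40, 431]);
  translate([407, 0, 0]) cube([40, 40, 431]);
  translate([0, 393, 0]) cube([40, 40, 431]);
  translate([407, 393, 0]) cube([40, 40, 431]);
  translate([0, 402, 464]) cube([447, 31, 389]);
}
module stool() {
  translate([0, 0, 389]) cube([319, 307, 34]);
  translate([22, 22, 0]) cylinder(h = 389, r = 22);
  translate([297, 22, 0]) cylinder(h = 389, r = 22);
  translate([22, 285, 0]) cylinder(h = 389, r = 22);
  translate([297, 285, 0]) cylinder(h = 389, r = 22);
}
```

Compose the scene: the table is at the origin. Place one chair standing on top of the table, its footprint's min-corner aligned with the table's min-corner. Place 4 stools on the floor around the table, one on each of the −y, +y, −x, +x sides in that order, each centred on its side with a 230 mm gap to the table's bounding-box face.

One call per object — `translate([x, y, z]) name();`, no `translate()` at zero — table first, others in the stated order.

table();
translate([0, 0, 771]) chair();
translate([588, -537, 0]) stool();
translate([588, 915, 0]) stool();
translate([-549, 189, 0]) stool();
translate([1725, 189, 0]) stool();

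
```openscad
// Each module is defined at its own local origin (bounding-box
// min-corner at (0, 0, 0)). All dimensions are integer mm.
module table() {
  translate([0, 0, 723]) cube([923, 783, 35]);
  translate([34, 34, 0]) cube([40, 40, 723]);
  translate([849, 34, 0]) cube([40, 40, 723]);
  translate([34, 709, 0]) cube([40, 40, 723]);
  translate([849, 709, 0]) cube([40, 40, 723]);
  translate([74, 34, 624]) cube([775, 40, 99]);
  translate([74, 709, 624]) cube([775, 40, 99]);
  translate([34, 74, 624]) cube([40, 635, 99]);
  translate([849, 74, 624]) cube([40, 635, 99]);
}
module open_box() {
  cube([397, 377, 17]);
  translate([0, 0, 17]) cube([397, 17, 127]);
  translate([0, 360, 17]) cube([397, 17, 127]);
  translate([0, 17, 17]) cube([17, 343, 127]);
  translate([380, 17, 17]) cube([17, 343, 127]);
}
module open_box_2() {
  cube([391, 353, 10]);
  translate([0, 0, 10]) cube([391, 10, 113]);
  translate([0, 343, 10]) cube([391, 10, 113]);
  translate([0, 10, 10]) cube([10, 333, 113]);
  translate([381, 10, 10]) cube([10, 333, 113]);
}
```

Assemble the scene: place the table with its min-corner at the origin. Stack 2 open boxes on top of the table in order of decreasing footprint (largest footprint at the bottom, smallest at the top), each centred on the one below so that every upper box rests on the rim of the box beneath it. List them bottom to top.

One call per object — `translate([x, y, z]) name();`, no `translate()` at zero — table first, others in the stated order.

table();
translate([263, 203, 758]) open_box();
translate([266, 215, 902]) open_box_2();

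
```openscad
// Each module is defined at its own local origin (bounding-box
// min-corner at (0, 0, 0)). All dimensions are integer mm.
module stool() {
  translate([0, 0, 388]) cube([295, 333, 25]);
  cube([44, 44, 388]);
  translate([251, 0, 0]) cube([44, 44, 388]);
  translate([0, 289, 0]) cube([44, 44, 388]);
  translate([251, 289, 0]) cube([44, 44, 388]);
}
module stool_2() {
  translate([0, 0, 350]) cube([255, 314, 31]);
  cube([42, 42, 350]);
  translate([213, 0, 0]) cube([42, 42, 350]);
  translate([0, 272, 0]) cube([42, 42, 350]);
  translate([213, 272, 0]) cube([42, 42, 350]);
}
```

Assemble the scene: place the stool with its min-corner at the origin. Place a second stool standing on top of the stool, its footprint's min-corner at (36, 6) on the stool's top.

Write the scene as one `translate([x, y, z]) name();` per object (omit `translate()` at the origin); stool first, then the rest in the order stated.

stool();
translate([36, 6, 413]) stool_2();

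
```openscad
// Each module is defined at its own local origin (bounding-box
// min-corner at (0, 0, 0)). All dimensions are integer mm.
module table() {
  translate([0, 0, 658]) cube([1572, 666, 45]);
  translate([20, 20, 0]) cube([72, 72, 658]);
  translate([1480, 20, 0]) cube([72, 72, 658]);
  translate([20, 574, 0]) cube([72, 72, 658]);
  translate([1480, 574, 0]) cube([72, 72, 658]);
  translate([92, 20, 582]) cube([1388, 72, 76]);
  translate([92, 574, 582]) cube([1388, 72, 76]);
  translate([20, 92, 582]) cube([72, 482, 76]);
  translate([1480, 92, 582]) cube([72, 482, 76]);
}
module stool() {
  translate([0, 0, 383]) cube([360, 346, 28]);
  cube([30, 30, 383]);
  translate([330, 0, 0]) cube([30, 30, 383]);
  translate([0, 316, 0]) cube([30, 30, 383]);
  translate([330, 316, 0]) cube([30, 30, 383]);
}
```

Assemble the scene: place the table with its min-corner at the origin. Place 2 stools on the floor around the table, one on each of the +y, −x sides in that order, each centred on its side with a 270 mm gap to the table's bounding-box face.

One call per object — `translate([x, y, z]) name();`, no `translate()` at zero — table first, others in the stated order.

table();
translate([606, 936, 0]) stool();
translate([-630, 160, 0]) stool();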